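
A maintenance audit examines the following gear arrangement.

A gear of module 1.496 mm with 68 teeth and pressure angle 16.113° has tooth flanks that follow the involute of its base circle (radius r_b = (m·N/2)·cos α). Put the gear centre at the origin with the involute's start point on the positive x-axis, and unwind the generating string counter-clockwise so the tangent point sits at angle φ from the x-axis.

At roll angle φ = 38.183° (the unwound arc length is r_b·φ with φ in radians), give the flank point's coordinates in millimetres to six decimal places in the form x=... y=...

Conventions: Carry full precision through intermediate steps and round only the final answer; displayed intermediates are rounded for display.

x=58.541511 y=4.610149

class = single-mesh tooth geometry [base-circle involute, m = 1.496, 68T]
pitch radius r_p = m·N/2 = 1.496·68/2 = 50.864000
base radius r_b = r_p·cos α = 50.864000·cos 16.113° = 48.865869
roll angle φ = 38.183° = 0.66641907 rad
x = r_b·(cos φ + φ·sin φ) = 58.541511
y = r_b·(sin φ − φ·cos φ) = 4.610149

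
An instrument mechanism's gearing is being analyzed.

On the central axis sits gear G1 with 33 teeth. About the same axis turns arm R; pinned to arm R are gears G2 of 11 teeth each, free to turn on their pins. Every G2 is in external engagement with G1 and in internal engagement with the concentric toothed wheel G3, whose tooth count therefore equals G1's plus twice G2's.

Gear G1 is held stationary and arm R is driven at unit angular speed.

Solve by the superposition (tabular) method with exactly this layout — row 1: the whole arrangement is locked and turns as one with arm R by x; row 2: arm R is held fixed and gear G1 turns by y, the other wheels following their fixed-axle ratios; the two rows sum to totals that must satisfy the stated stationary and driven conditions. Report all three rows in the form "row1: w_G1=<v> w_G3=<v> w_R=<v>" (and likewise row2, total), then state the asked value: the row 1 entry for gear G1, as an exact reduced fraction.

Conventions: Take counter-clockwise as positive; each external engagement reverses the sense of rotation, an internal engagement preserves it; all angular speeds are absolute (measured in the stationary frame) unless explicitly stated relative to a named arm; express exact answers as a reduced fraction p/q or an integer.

row1: w_G1=1 w_G3=1 w_R=1
row2: w_G1=-1 w_G3=3/5 w_R=0
total: w_G1=0 w_G3=8/5 w_R=1
asked value: 1

recognized (axles ride arm R): planetary set, 33/11/55 teeth
row 1 (train locked, turned with arm): all members turn x
row 2: sun turns y, ring = −(33/55)·y, arm 0
boundary: total ω_sun = x + y = 0 and total ω_arm = x = 1  ⇒  y = -1, x = 1
row 2 ring = −(33/55)·(-1) = 3/5
totals (row 1 + row 2): sun 1 + (-1) = 0, ring 1 + 3/5 = 8/5, arm 1 + 0 = 1
asked cell (row1, sun) = 1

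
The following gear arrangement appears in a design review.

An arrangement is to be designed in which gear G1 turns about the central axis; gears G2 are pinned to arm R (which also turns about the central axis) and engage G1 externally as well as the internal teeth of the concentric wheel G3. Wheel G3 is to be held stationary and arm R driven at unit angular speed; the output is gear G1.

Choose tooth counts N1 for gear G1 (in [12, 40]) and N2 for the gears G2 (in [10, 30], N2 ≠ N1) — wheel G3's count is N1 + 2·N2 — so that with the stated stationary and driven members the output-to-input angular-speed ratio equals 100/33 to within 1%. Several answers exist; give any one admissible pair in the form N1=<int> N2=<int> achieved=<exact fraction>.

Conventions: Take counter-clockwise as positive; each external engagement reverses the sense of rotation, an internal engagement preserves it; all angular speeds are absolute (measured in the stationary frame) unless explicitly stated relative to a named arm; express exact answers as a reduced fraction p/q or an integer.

planetary set to be sized for 100/33 (Willis relation)
Willis with ω_ring = 0: ω_sun/ω_arm = (N1+N3)/N1; set equal to 100/33  ⇒  N3/N1 = 100/33 − 1 = 67/33
N3 = N1 + 2·N2  ⇒  N2/N1 = (N3/N1 − 1)/2 = (67/33 − 1)/2 = 17/33
smallest multiple with N1 ≥ 12 and N2 ≥ 10: k = 1  ⇒  N1 = 1·33 = 33, N2 = 1·17 = 17 (N1 ≤ 40, N2 ≤ 30, N2 ≠ N1 ✓), N3 = 33 + 2·17 = 67
check: (N1+N3)/N1 with N1 = 33, N3 = 67 gives 100/33; |achieved − target| = 0 ≤ 1/33 ✓

N1=33 N2=17 achieved=100/33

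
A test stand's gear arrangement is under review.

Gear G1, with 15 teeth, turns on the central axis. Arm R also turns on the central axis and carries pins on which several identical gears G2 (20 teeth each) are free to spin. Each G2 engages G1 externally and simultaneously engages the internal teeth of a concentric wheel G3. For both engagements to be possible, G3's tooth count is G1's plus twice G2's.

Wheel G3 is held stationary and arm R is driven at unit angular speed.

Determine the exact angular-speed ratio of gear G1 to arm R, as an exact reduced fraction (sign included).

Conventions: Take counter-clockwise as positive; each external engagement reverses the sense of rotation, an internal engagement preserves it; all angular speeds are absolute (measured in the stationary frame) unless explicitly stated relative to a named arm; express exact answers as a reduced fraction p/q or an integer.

14/3

recognized (axles ride arm R): planetary set, 15/20/55 teeth
ring teeth: 15 + 2·20 = 55
15(ω_sun−ω_arm) = −55(ω_ring−ω_arm),  ω_ring = 0, ω_arm = 1
ω_sun = 1 − (55/15)(0−1) = 14/3
ω_out/ω_in = 14/3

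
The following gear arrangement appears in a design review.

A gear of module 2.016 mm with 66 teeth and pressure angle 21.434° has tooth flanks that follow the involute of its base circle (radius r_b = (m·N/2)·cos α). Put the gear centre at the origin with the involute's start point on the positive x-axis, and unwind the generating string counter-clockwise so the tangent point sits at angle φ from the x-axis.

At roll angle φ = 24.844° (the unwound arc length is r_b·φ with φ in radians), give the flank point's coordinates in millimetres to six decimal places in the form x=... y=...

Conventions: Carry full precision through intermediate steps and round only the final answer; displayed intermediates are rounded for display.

x=67.477728 y=1.651456

single-mesh involute tooth geometry (66T wheel at module 2.016)
pitch radius r_p = m·N/2 = 2.016·66/2 = 66.528000
base radius r_b = r_p·cos α = 66.528000·cos 21.434° = 61.926866
roll angle φ = 24.844° = 0.43360960 rad
x = r_b·(cos φ + φ·sin φ) = 67.477728
y = r_b·(sin φ − φ·cos φ) = 1.651456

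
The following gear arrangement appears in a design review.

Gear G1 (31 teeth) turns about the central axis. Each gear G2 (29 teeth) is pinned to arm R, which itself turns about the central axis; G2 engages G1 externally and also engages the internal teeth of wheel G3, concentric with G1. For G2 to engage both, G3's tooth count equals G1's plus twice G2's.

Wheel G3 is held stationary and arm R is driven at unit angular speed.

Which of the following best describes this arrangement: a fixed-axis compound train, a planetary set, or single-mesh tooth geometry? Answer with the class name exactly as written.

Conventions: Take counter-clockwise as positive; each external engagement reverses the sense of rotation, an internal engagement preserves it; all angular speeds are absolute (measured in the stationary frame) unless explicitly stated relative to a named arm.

planetary set

topology: planetary set — G1 31T / G2 29T / G3 89T, arm = carrier (Willis)
classification: planetary set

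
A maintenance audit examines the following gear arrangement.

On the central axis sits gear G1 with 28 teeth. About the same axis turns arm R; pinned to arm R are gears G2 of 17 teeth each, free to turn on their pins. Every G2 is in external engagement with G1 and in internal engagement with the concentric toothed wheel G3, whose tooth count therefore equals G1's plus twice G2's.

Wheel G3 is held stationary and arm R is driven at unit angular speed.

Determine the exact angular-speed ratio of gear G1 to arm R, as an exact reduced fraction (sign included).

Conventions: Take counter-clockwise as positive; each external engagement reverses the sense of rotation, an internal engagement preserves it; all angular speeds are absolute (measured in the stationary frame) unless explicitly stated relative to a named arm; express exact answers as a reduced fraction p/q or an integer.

45/14

class = planetary set [G3 = 28+2·17 = 62; Willis about the carrier]
ring teeth: 28 + 2·17 = 62
28(ω_sun−ω_arm) = −62(ω_ring−ω_arm),  ω_ring = 0, ω_arm = 1
ω_sun = 1 − (62/28)(0−1) = 45/14
ω_out/ω_in = 45/14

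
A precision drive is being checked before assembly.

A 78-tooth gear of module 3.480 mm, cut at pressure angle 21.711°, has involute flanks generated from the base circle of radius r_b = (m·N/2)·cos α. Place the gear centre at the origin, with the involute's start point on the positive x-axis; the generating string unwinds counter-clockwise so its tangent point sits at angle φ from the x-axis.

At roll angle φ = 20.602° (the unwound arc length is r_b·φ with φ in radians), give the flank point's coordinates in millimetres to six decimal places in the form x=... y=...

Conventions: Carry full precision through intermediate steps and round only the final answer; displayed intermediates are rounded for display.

x=133.982037 y=1.928865

single-mesh involute tooth geometry (78T wheel at module 3.480)
pitch radius r_p = m·N/2 = 3.480·78/2 = 135.720000
base radius r_b = r_p·cos α = 135.720000·cos 21.711° = 126.092236
roll angle φ = 20.602° = 0.35957273 rad
x = r_b·(cos φ + φ·sin φ) = 133.982037
y = r_b·(sin φ − φ·cos φ) = 1.928865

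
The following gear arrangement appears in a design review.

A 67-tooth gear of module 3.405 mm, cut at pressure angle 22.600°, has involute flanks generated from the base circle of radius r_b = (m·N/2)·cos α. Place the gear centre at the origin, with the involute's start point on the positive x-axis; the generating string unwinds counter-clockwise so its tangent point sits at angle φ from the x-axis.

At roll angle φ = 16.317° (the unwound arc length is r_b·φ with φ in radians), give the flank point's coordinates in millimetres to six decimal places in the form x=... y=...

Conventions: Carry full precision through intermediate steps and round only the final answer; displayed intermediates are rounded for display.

single-mesh involute tooth geometry (67T wheel at module 3.405)
pitch radius r_p = m·N/2 = 3.405·67/2 = 114.067500
base radius r_b = r_p·cos α = 114.067500·cos 22.600° = 105.308281
roll angle φ = 16.317° = 0.28478537 rad
x = r_b·(cos φ + φ·sin φ) = 109.492479
y = r_b·(sin φ − φ·cos φ) = 0.804207

x=109.492479 y=0.804207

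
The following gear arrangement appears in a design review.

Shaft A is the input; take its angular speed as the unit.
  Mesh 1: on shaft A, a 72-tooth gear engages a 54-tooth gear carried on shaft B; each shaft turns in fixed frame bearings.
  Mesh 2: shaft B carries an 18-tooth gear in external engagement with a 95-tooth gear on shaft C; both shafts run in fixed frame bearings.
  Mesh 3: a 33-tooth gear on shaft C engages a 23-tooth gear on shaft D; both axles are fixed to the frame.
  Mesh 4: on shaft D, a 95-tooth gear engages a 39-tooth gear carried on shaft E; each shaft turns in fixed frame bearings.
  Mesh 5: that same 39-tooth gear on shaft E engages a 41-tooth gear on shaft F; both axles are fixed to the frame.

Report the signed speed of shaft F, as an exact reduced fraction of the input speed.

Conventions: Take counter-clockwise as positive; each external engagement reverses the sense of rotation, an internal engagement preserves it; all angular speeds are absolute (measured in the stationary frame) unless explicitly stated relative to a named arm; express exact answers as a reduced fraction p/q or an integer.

5-mesh fixed-axis compound train (all bearings frame-fixed)
mesh 1 [72T→54T]: |ω|/ω_in = 1×72/54 = 4/3, sense flips to −
mesh 2 [18T→95T]: |ω|/ω_in = (4/3)×18/95 = 24/95, sense flips to +
mesh 3 [33T→23T]: |ω|/ω_in = (24/95)×33/23 = 792/2185, sense flips to −
mesh 4 [95T→39T]: |ω|/ω_in = (792/2185)×95/39 = 264/299, sense flips to +
mesh 5 [39T→41T]: |ω|/ω_in = (264/299)×39/41 = 792/943, sense flips to −
signed output speed (× input speed) = -792/943

-792/943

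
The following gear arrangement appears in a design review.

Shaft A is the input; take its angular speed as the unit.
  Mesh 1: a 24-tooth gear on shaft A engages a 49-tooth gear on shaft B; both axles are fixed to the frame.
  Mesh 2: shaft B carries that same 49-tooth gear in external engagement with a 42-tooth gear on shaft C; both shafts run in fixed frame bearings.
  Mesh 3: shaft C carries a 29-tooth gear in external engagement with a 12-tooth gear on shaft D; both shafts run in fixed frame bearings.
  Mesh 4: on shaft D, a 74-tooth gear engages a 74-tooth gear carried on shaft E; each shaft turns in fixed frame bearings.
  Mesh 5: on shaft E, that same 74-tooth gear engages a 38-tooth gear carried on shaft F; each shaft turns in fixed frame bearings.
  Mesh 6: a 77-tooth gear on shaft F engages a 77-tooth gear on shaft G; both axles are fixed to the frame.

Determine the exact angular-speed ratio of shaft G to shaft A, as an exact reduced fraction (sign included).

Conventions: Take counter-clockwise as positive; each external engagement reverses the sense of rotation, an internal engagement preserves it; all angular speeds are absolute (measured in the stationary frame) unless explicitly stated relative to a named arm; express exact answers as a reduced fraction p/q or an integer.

1073/399

class = fixed-axis compound train [6 meshes; 6 ratios multiply, 6 sense flips]
mesh 1 [24T→49T]: running ratio 24/49, sense −
mesh 2 [49T→42T]: running ratio 4/7, sense +
mesh 3 [29T→12T]: running ratio 29/21, sense −
mesh 4 [74T→74T]: running ratio 29/21, sense +
mesh 5 [74T→38T]: running ratio 1073/399, sense −
mesh 6 [77T→77T]: running ratio 1073/399, sense +
ω_out/ω_in = 1073/399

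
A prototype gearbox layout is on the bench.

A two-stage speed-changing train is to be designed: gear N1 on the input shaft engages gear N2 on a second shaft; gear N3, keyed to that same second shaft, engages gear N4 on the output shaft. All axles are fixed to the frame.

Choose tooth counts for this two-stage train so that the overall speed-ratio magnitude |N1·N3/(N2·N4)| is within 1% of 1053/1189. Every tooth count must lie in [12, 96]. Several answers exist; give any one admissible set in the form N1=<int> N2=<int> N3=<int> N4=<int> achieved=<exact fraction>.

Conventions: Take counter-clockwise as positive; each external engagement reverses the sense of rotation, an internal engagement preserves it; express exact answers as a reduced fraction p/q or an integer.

N1=13 N2=29 N3=81 N4=41 achieved=1053/1189

design class (target 1053/1189): fixed-axis compound train
target = 1053/1189 in lowest terms: an exact hit needs N1·N3 = k·1053 and N2·N4 = k·1189 for one integer k, every count in [12, 96]; additionally prefer no 1:1 stage (N1 ≠ N2, N3 ≠ N4)
k = 1: N1·N3 = 1053 = 13·81, N2·N4 = 1189 = 29·41
achieved = 13·81/(29·41) = 1053/1189; |achieved − target| = 0 ≤ 1053/118900 ✓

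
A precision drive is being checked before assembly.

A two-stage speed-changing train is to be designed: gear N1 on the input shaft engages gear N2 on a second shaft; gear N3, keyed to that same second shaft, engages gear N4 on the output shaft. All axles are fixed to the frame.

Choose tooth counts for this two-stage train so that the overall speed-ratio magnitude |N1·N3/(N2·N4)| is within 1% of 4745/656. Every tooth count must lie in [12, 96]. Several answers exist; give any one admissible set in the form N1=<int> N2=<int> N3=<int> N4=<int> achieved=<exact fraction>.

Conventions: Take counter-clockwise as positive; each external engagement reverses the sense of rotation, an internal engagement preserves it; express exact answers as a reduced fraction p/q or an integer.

N1=65 N2=16 N3=73 N4=41 achieved=4745/656

class = fixed-axis compound train [2-stage, 4745/656 wanted]
target = 4745/656 in lowest terms: an exact hit needs N1·N3 = k·4745 and N2·N4 = k·656 for one integer k, every count in [12, 96]; additionally prefer no 1:1 stage (N1 ≠ N2, N3 ≠ N4)
k = 1: N1·N3 = 4745 = 65·73, N2·N4 = 656 = 16·41
achieved = 65·73/(16·41) = 4745/656; |achieved − target| = 0 ≤ 949/13120 ✓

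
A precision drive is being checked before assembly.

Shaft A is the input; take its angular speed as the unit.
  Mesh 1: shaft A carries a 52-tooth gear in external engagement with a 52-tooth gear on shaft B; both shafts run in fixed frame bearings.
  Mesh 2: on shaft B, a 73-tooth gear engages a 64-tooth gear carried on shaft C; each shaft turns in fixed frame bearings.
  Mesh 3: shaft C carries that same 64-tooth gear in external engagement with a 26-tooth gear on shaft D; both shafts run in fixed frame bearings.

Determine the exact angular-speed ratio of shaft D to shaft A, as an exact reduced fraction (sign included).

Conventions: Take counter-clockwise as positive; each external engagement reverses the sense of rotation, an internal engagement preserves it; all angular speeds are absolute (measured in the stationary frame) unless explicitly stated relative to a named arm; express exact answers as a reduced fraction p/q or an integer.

-73/26

class = fixed-axis compound train [3 meshes; 3 ratios multiply, 3 sense flips]
mesh 1 [52T→52T]: running ratio 1, sense −
mesh 2 [73T→64T]: running ratio 73/64, sense +
mesh 3 [64T→26T]: running ratio 73/26, sense −
ω_out/ω_in = -73/26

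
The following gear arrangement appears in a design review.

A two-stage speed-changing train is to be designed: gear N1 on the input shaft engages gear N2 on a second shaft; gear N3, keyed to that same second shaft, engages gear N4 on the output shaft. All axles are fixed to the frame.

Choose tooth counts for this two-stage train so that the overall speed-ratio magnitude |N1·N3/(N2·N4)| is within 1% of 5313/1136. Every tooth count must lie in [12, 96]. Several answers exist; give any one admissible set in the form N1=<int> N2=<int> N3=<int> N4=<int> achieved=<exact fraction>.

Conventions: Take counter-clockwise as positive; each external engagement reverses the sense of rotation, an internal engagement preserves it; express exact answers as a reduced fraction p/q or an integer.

class = fixed-axis compound train [2-stage, 5313/1136 wanted]
target = 5313/1136 in lowest terms: an exact hit needs N1·N3 = k·5313 and N2·N4 = k·1136 for one integer k, every count in [12, 96]; additionally prefer no 1:1 stage (N1 ≠ N2, N3 ≠ N4)
k = 1: N1·N3 = 5313 = 69·77, N2·N4 = 1136 = 16·71
achieved = 69·77/(16·71) = 5313/1136; |achieved − target| = 0 ≤ 5313/113600 ✓

N1=69 N2=16 N3=77 N4=71 achieved=5313/1136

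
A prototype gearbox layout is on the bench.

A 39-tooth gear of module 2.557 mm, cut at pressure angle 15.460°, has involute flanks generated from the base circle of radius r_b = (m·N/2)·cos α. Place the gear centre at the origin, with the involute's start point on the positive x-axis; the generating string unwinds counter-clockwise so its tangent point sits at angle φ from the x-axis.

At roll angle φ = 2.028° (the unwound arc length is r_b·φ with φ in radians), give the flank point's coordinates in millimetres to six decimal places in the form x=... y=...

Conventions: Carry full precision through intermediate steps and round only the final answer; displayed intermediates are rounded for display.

recognized (one wheel, involute flank): single-mesh tooth geometry, m = 2.557, N = 39
pitch radius r_p = m·N/2 = 2.557·39/2 = 49.861500
base radius r_b = r_p·cos α = 49.861500·cos 15.460° = 48.057351
roll angle φ = 2.028° = 0.03539528 rad
x = r_b·(cos φ + φ·sin φ) = 48.087445
y = r_b·(sin φ − φ·cos φ) = 0.000710

x=48.087445 y=0.000710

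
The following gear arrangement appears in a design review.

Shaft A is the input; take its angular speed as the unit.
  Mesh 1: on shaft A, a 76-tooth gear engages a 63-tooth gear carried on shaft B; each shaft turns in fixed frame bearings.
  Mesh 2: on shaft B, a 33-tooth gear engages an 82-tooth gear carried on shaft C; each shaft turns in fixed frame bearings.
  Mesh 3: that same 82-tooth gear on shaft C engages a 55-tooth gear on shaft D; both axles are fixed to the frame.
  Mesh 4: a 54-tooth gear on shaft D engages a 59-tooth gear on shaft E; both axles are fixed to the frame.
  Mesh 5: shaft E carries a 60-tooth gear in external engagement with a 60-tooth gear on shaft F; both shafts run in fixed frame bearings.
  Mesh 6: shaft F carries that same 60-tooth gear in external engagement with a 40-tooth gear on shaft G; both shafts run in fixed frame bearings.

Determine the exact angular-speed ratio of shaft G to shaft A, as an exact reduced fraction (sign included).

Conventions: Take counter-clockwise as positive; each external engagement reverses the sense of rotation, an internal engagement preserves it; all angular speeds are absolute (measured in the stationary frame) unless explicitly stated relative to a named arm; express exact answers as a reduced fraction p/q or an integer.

2052/2065

class = fixed-axis compound train [6 meshes; 6 ratios multiply, 6 sense flips]
mesh 1 [76T→63T]: running ratio 76/63, sense −
mesh 2 [33T→82T]: running ratio 418/861, sense +
mesh 3 [82T→55T]: running ratio 76/105, sense −
mesh 4 [54T→59T]: running ratio 1368/2065, sense +
mesh 5 [60T→60T]: running ratio 1368/2065, sense −
mesh 6 [60T→40T]: running ratio 2052/2065, sense +
ω_out/ω_in = 2052/2065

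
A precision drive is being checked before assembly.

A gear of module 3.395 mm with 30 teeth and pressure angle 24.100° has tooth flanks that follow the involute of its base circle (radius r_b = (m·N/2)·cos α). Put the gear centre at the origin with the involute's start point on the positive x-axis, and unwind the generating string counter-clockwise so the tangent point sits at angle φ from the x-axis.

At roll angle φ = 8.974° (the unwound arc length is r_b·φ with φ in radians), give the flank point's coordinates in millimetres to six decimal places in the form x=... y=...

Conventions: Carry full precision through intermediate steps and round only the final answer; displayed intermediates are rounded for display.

x=47.052779 y=0.059392

class = single-mesh tooth geometry [base-circle involute, m = 3.395, 30T]
pitch radius r_p = m·N/2 = 3.395·30/2 = 50.925000
base radius r_b = r_p·cos α = 50.925000·cos 24.100° = 46.486080
roll angle φ = 8.974° = 0.15662585 rad
x = r_b·(cos φ + φ·sin φ) = 47.052779
y = r_b·(sin φ − φ·cos φ) = 0.059392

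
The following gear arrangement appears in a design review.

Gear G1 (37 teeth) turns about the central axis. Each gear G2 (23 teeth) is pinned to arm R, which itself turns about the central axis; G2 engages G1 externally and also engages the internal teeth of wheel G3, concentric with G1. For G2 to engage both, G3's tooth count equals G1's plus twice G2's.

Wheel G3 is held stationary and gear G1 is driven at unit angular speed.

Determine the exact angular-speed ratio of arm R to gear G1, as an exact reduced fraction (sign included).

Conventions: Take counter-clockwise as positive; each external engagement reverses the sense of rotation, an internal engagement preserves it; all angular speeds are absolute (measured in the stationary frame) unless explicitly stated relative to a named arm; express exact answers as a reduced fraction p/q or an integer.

37/120

topology: planetary set — G1 37T / G2 23T / G3 83T, arm = carrier (Willis)
ring teeth: 37 + 2·23 = 83
37(ω_sun−ω_arm) = −83(ω_ring−ω_arm),  ω_ring = 0, ω_sun = 1
37(1−ω_arm) = −83(0−ω_arm)  ⇒  120·ω_arm = 37  ⇒  ω_arm = 37/120
ω_out/ω_in = 37/120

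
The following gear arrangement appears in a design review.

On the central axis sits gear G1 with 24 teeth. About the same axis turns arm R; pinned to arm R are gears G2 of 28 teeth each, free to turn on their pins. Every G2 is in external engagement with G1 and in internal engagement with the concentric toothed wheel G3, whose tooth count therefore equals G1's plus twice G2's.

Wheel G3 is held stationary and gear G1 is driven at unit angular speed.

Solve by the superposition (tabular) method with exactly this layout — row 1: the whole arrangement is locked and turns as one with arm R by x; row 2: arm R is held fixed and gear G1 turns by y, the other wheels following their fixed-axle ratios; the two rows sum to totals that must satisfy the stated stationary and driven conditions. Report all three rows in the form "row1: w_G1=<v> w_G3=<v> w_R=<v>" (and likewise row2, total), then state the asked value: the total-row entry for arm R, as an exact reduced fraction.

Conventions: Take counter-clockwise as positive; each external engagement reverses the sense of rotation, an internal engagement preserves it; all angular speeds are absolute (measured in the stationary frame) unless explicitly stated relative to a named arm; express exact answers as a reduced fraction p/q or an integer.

row1: w_G1=3/13 w_G3=3/13 w_R=3/13
row2: w_G1=10/13 w_G3=-3/13 w_R=0
total: w_G1=1 w_G3=0 w_R=3/13
asked value: 3/13

recognized (axles ride arm R): planetary set, 24/28/80 teeth
row 1 — lock + rotate with arm: ω_sun = ω_ring = ω_arm = x
row 2 — arm fixed, fixed-axis ratios: sun y, ring −(24/80)·y, arm 0
boundary: total ω_ring = x − (24/80)·y = 0 and total ω_sun = x + y = 1  ⇒  y = 10/13, x = 3/13
row 2 ring = −(24/80)·10/13 = -3/13
totals (row 1 + row 2): sun 3/13 + 10/13 = 1, ring 3/13 + (-3/13) = 0, arm 3/13 + 0 = 3/13
asked cell (total, arm) = 3/13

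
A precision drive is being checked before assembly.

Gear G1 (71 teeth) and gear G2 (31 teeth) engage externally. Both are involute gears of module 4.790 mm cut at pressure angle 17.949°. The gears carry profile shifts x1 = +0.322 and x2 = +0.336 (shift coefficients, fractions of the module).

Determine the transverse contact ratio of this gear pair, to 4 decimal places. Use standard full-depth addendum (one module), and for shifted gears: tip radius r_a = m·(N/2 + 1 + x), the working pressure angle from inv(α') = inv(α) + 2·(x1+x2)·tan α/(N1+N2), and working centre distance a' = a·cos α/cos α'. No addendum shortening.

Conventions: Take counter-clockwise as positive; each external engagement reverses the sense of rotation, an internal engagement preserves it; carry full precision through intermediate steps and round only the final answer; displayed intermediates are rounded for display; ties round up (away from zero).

1.7275

single-mesh involute tooth geometry (71T engaging 31T at module 4.790)
base radii: r_b1 = 161.769114, r_b2 = 70.631585
tip radii: r_a1 = 176.377380, r_a2 = 80.644440
inv(α') = inv(17.949°) + 2·(+0.322+0.336)·tan α/(71+31) = 0.01484615  ⇒  α' = 19.97478°
a' = a·cos α / cos α' = 244.2900·cos 17.949°/cos 19.97478° = 247.276066
action lengths: √(r_a1²−r_b1²) = 70.283241, √(r_a2²−r_b2²) = 38.919210
base pitch p_b = π·m·cos α = 14.315850
CR = (70.283241 + 38.919210 − 247.276066·sin 19.97478°)/14.315850 = 1.727550
contact ratio ≈ 1.7275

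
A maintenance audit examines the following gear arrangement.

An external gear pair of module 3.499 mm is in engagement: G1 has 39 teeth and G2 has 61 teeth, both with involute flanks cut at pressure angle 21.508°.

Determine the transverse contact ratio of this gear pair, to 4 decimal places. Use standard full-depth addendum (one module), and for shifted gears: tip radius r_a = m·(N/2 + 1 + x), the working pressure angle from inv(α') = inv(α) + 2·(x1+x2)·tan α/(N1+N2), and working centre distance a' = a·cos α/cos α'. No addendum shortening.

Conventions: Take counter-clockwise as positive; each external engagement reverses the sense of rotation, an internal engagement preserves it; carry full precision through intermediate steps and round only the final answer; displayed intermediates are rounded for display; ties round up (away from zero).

1.6731

class = single-mesh tooth geometry [involute pair 39T × 61T, m = 3.499]
base radii: r_b1 = 63.479364, r_b2 = 99.288235
tip radii: r_a1 = 71.729500, r_a2 = 110.218500
no profile shift: α' = α, a' = a
action lengths: √(r_a1²−r_b1²) = 33.398975, √(r_a2²−r_b2²) = 47.853569
base pitch p_b = π·m·cos α = 10.226990
CR = (33.398975 + 47.853569 − 174.950000·sin 21.50800°)/10.226990 = 1.673066
contact ratio ≈ 1.6731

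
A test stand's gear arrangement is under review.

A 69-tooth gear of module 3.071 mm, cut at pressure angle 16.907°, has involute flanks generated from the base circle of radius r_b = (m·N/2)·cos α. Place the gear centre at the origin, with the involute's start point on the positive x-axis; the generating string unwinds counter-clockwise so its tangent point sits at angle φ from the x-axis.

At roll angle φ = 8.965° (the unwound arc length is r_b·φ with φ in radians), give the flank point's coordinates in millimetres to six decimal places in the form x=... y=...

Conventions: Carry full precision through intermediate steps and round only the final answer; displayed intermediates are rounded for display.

recognized (one wheel, involute flank): single-mesh tooth geometry, m = 3.071, N = 69
pitch radius r_p = m·N/2 = 3.071·69/2 = 105.949500
base radius r_b = r_p·cos α = 105.949500·cos 16.907° = 101.370157
roll angle φ = 8.965° = 0.15646877 rad
x = r_b·(cos φ + φ·sin φ) = 102.603469
y = r_b·(sin φ − φ·cos φ) = 0.129124

x=102.603469 y=0.129124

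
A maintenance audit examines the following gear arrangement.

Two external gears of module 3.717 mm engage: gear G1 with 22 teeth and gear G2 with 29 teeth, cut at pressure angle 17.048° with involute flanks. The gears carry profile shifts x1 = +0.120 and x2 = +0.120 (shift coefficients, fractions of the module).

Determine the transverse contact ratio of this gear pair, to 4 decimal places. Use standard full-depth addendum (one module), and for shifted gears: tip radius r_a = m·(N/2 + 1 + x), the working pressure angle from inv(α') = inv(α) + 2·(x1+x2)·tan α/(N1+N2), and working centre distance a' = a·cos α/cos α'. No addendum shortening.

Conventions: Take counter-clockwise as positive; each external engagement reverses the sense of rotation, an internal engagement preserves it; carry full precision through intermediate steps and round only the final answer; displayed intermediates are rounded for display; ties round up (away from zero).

recognized (one external pair, fixed centres): single-mesh tooth geometry, m = 3.717, N1 = 22, N2 = 29
base radii: r_b1 = 39.090404, r_b2 = 51.528260
tip radii: r_a1 = 45.050040, r_a2 = 58.059540
inv(α') = inv(17.048°) + 2·(+0.120+0.120)·tan α/(22+29) = 0.01198934  ⇒  α' = 18.64209°
a' = a·cos α / cos α' = 94.7835·cos 17.048°/cos 18.64209° = 95.636334
action lengths: √(r_a1²−r_b1²) = 22.392999, √(r_a2²−r_b2²) = 26.753478
base pitch p_b = π·m·cos α = 11.164193
CR = (22.392999 + 26.753478 − 95.636334·sin 18.64209°)/11.164193 = 1.663873
contact ratio ≈ 1.6639

1.6639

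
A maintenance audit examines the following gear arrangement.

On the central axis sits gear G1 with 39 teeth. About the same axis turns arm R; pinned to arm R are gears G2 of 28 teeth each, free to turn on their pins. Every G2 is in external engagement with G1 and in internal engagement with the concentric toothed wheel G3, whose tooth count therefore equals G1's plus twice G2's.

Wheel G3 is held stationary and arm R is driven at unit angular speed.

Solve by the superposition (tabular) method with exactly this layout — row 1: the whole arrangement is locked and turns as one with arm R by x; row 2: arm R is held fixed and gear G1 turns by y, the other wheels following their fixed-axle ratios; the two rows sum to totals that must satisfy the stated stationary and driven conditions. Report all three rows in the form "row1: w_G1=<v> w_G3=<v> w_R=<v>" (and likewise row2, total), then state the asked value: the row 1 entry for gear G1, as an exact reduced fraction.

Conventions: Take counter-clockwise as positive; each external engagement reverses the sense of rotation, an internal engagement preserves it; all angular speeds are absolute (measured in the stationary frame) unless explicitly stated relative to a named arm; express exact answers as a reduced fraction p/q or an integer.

recognized (axles ride arm R): planetary set, 39/28/95 teeth
row 1 (train locked, turned with arm): all members turn x
superposition row 2 [arm held]: sun y, ring −(39/95)·y, arm 0
boundary: total ω_ring = x − (39/95)·y = 0 and total ω_arm = x = 1  ⇒  y = 95/39, x = 1
row 2 ring = −(39/95)·95/39 = -1
totals (row 1 + row 2): sun 1 + 95/39 = 134/39, ring 1 + (-1) = 0, arm 1 + 0 = 1
asked cell (row1, sun) = 1

row1: w_G1=1 w_G3=1 w_R=1
row2: w_G1=95/39 w_G3=-1 w_R=0
total: w_G1=134/39 w_G3=0 w_R=1
asked value: 1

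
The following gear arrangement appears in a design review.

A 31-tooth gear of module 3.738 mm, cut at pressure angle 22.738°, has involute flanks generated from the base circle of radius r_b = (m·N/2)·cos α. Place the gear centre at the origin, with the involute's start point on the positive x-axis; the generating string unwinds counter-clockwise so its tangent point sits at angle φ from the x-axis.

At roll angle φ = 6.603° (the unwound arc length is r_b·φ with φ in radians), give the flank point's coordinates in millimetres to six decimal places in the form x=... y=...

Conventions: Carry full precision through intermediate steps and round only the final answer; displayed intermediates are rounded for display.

topology: single-mesh involute geometry — m = 3.738, N = 31
pitch radius r_p = m·N/2 = 3.738·31/2 = 57.939000
base radius r_b = r_p·cos α = 57.939000·cos 22.738° = 53.436094
roll angle φ = 6.603° = 0.11524409 rad
x = r_b·(cos φ + φ·sin φ) = 53.789764
y = r_b·(sin φ − φ·cos φ) = 0.027227

x=53.789764 y=0.027227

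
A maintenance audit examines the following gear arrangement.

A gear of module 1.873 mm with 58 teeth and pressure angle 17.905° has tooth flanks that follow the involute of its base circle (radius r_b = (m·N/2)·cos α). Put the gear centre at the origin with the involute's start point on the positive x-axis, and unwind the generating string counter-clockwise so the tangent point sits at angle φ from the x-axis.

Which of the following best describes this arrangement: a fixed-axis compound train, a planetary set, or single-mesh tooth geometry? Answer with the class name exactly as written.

single-mesh tooth geometry

class = single-mesh tooth geometry [base-circle involute, m = 1.873, 58T]
classification: single-mesh tooth geometry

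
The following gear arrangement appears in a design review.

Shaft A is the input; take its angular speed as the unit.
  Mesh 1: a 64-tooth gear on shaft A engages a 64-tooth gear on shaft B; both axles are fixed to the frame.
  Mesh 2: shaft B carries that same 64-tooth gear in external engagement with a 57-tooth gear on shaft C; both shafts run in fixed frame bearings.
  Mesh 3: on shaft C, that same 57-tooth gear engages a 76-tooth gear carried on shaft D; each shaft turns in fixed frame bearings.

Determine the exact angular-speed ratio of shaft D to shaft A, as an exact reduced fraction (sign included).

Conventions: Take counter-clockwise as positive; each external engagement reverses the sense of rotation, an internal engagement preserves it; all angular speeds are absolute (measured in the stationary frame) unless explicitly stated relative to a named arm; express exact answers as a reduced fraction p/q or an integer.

class = fixed-axis compound train [3 meshes; 3 ratios multiply, 3 sense flips]
mesh 1 [64T→64T]: running ratio 1, sense −
mesh 2 [64T→57T]: running ratio 64/57, sense +
mesh 3 [57T→76T]: running ratio 16/19, sense −
ω_out/ω_in = -16/19

-16/19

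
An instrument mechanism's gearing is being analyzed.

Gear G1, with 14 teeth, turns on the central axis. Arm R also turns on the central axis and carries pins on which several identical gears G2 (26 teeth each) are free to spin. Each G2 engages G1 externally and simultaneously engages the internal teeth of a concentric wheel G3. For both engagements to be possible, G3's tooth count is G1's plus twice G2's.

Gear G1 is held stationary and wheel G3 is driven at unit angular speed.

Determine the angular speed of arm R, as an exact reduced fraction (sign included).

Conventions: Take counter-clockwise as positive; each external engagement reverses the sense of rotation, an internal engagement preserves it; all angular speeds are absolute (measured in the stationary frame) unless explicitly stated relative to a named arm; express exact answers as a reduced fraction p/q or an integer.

33/40

recognized (axles ride arm R): planetary set, 14/26/66 teeth
ring teeth: 14 + 2·26 = 66
14(ω_sun−ω_arm) = −66(ω_ring−ω_arm),  ω_sun = 0, ω_ring = 1
14(0−ω_arm) = −66(1−ω_arm)  ⇒  80·ω_arm = 66  ⇒  ω_arm = 33/40
exact speed ratio = 33/40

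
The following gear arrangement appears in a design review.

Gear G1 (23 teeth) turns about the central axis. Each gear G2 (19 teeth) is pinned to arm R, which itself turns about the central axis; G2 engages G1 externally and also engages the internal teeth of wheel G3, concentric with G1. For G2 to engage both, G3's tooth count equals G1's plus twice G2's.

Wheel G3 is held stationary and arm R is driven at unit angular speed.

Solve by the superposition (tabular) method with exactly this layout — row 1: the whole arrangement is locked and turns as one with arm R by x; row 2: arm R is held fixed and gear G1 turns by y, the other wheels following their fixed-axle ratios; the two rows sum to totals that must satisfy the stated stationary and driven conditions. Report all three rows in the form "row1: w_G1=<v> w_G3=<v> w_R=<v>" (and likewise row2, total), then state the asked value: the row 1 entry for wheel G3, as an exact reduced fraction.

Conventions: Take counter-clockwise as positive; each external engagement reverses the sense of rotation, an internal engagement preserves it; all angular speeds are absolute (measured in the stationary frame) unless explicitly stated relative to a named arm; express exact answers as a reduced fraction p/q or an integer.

row1: w_G1=1 w_G3=1 w_R=1
row2: w_G1=61/23 w_G3=-1 w_R=0
total: w_G1=84/23 w_G3=0 w_R=1
asked value: 1

topology: planetary set — G1 23T / G2 19T / G3 61T, arm = carrier (Willis)
superposition row 1 [locked train]: every member turns x
row 2: sun turns y, ring = −(23/61)·y, arm 0
boundary: total ω_ring = x − (23/61)·y = 0 and total ω_arm = x = 1  ⇒  y = 61/23, x = 1
row 2 ring = −(23/61)·61/23 = -1
totals (row 1 + row 2): sun 1 + 61/23 = 84/23, ring 1 + (-1) = 0, arm 1 + 0 = 1
asked cell (row1, ring) = 1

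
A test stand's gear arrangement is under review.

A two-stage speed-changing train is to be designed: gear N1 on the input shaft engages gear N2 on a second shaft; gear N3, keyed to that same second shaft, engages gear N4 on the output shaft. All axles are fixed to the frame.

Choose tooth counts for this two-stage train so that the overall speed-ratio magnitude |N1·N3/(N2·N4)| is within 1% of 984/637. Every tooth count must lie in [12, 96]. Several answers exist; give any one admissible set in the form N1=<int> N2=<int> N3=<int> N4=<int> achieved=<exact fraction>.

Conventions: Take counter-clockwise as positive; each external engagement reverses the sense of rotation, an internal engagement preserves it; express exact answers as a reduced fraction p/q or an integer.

class = fixed-axis compound train [2-stage, 984/637 wanted]
target = 984/637 in lowest terms: an exact hit needs N1·N3 = k·984 and N2·N4 = k·637 for one integer k, every count in [12, 96]; additionally prefer no 1:1 stage (N1 ≠ N2, N3 ≠ N4)
k = 1: N1·N3 = 984 = 12·82, N2·N4 = 637 = 13·49
achieved = 12·82/(13·49) = 984/637; |achieved − target| = 0 ≤ 246/15925 ✓

N1=12 N2=13 N3=82 N4=49 achieved=984/637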